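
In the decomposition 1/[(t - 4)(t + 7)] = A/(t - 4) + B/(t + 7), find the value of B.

Cover-up at t = -7: B = 1/(-7 - 4) = -1/11


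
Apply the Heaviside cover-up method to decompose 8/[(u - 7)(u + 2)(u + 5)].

Cover (u - 7), u=7: P = 8/[(7 + 2)(7 + 5)] = 2/27. Cover (u + 2), u=-2: Q = 8/[(-2 - 7)(-2 + 5)] = -8/27. Cover (u + 5), u=-5: R = 8/[(-5 - 7)(-5 + 2)] = 2/9.
Result: (2/27)/(u - 7) - (8/27)/(u + 2) + (2/9)/(u + 5)


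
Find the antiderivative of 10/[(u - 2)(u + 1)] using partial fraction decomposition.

Decompose: 10/[(u - 2)(u + 1)] = (10/3)/(u - 2) - (10/3)/(u + 1). Integrate each term: (10/3) ln|(u - 2)| - (10/3) ln|(u + 1)| + C


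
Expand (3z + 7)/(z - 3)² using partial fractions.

(3z + 7) = P(z - 3) + Q. At z = 3: Q = 3·3 + 7 = 16. Coeff of z: P = 3
Result: 3/(z - 3) + 16/(z - 3)²


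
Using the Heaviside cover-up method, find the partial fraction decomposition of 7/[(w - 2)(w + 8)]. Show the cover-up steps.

Cover (w - 2): set w=2, get α = 7/(2 + 8) = 7/10. Cover (w + 8): set w=-8, get β = 7/(-8 - 2) = -7/10.
Result: (7/10)/(w - 2) - (7/10)/(w + 8)


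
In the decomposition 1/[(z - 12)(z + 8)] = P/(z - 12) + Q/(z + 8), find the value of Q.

Cover-up at z = -8: Q = 1/(-8 - 12) = -1/20


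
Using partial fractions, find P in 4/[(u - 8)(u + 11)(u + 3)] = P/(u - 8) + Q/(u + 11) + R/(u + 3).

Cover-up at u = 8: P = 4/[(8 + 11)(8 + 3)] = 4/[(19)(11)] = 4/209


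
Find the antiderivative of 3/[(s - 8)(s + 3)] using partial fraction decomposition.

Decompose: 3/[(s - 8)(s + 3)] = (3/11)/(s - 8) - (3/11)/(s + 3). Integrate each term: (3/11) ln|(s - 8)| - (3/11) ln|(s + 3)| + C


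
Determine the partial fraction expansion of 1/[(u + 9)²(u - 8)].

Cover-up at u=8: C = 1/(8 + 9)² = 1/289. Cover-up at u=-9: B = 1/(-9 - 8) = -1/17. Comparing u² coeff: A = -C = -1/289
Result: (-1/289)/(u + 9) - (1/17)/(u + 9)² + (1/289)/(u - 8)


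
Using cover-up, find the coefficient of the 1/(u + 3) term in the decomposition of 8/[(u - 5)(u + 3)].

Cover (u + 3), set u=-3: 8/((u - 5) at u=-3) = 8/(-8) = -1


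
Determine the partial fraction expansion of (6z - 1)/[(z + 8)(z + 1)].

At z=-8: α = (6·(-8) - 1)/(-8 + 1) = 7. At z=-1: β = (6·(-1) - 1)/(-1 + 8) = -1
Result: 7/(z + 8) - 1/(z + 1)


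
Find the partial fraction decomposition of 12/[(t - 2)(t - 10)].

12/(t - 2)(t - 10) = P/(t - 2) + Q/(t - 10). P = 12/(2 - 10) = -3/2, Q = 12/(10 - 2) = 3/2
Result: (-3/2)/(t - 2) + (3/2)/(t - 10)


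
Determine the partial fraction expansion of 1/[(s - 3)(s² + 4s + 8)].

Cover-up at s = 3: α = 1/(3² + 4·3 + 8) = 1/29. Then β = -α = -1/29, γ = -α·(4 + 3) = -7/29
Result: (1/29)/(s - 3) - ((1/29)s + 7/29)/(s² + 4s + 8)


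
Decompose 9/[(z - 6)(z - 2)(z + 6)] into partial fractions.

Using cover-up method: A = 3/16, B = -9/32, C = 3/32
Result: (3/16)/(z - 6) - (9/32)/(z - 2) + (3/32)/(z + 6)


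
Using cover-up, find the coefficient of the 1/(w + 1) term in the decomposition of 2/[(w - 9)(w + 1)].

Cover (w + 1), set w=-1: 2/((w - 9) at w=-1) = 2/(-10) = -1/5


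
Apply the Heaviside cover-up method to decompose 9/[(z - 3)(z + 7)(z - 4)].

Cover (z - 3), z=3: P = 9/[(3 + 7)(3 - 4)] = -9/10. Cover (z + 7), z=-7: Q = 9/[(-7 - 3)(-7 - 4)] = 9/110. Cover (z - 4), z=4: R = 9/[(4 - 3)(4 + 7)] = 9/11.
Result: (-9/10)/(z - 3) + (9/110)/(z + 7) + (9/11)/(z - 4)


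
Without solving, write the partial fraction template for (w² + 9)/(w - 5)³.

Repeated linear factor (power 3): P/(w - 5) + Q/(w - 5)² + R/(w - 5)³


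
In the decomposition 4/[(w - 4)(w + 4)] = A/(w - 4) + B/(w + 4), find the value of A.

Cover-up at w = 4: A = 4/(4 + 4) = 4/8 = 1/2


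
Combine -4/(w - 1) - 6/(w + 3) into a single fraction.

Common denominator (w - 1)(w + 3). Numerator: -4(w + 3) - 6(w - 1) = (-4w - 12) - (6w - 6) = -10w - 6
Result: (-10w - 6)/[(w - 1)(w + 3)]


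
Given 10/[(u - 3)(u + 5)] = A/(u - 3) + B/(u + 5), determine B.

Cover-up at u = -5: B = 10/(-5 - 3) = -10/8 = -5/4


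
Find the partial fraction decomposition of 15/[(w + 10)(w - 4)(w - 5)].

Using cover-up method: A = 1/14, B = -15/14, C = 1
Result: (1/14)/(w + 10) - (15/14)/(w - 4) + 1/(w - 5)


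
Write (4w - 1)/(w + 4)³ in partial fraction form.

(4w - 1) = A(w + 4)² + B(w + 4) + C. At w = -4: C = 4·(-4) - 1 = -17. Coefficients: A = 0, B = 4
Result: 4/(w + 4)² - 17/(w + 4)³


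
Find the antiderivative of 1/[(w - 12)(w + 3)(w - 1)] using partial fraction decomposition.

Cover-up: α = 1/165, β = 1/60, γ = -1/44. Decomposition: (1/165)/(w - 12) + (1/60)/(w + 3) - (1/44)/(w - 1). Integrate each term: (1/165) ln|(w - 12)| + (1/60) ln|(w + 3)| - (1/44) ln|(w - 1)| + C


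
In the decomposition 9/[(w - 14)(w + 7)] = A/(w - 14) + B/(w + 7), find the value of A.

Cover-up at w = 14: A = 9/(14 + 7) = 9/21 = 3/7


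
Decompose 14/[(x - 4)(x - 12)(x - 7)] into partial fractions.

Using cover-up method: α = 7/12, β = 7/20, γ = -14/15
Result: (7/12)/(x - 4) + (7/20)/(x - 12) - (14/15)/(x - 7)


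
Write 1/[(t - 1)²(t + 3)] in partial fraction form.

Cover-up at t=-3: γ = 1/(-3 - 1)² = 1/16. Cover-up at t=1: β = 1/(1 + 3) = 1/4. Comparing t² coeff: α = -γ = -1/16
Result: (-1/16)/(t - 1) + (1/4)/(t - 1)² + (1/16)/(t + 3)


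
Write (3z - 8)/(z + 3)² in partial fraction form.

(3z - 8) = α(z + 3) + β. At z = -3: β = 3·(-3) - 8 = -17. Coeff of z: α = 3
Result: 3/(z + 3) - 17/(z + 3)²


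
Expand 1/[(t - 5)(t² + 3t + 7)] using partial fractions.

Cover-up at t = 5: P = 1/(5² + 3·5 + 7) = 1/47. Then Q = -P = -1/47, R = -P·(3 + 5) = -8/47
Result: (1/47)/(t - 5) - ((1/47)t + 8/47)/(t² + 3t + 7)


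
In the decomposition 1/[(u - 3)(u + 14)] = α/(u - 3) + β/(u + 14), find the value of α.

Cover-up at u = 3: α = 1/(3 + 14) = 1/17


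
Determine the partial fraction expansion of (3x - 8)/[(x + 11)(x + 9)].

At x=-11: α = (3·(-11) - 8)/(-11 + 9) = 41/2. At x=-9: β = (3·(-9) - 8)/(-9 + 11) = -35/2
Result: (41/2)/(x + 11) - (35/2)/(x + 9)


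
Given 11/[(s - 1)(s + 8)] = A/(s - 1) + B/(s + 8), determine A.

Cover-up at s = 1: A = 11/(1 + 8) = 11/9


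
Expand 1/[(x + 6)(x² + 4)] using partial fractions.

Cover-up at x = -6: A = 1/((-6)² + 4) = 1/40. Then B = -A = -1/40, C = -A·(0 - 6) = 3/20
Result: (1/40)/(x + 6) - ((1/40)x - 3/20)/(x² + 4)


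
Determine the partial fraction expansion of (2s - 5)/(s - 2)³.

(2s - 5) = A(s - 2)² + B(s - 2) + C. At s = 2: C = 2·2 - 5 = -1. Coefficients: A = 0, B = 2
Result: 2/(s - 2)² - 1/(s - 2)³


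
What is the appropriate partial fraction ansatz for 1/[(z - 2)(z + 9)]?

Distinct linear factors: α/(z - 2) + β/(z + 9)


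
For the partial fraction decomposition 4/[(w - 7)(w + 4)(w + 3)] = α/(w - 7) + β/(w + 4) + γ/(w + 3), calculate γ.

Cover-up at w = -3: γ = 4/[(-3 - 7)(-3 + 4)] = 4/[(-10)(1)] = -4/10 = -2/5


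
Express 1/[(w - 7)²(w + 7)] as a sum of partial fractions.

Cover-up at w=-7: R = 1/(-7 - 7)² = 1/196. Cover-up at w=7: Q = 1/(7 + 7) = 1/14. Comparing w² coeff: P = -R = -1/196
Result: (-1/196)/(w - 7) + (1/14)/(w - 7)² + (1/196)/(w + 7)


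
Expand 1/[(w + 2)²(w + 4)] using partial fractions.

Cover-up at w=-4: γ = 1/(-4 + 2)² = 1/4. Cover-up at w=-2: β = 1/(-2 + 4) = 1/2. Comparing w² coeff: α = -γ = -1/4
Result: (-1/4)/(w + 2) + (1/2)/(w + 2)² + (1/4)/(w + 4)


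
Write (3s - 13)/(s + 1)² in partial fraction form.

(3s - 13) = P(s + 1) + Q. At s = -1: Q = 3·(-1) - 13 = -16. Coeff of s: P = 3
Result: 3/(s + 1) - 16/(s + 1)²


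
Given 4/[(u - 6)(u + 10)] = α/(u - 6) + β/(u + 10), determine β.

Cover-up at u = -10: β = 4/(-10 - 6) = -4/16 = -1/4


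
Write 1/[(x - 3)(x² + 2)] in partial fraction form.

Cover-up at x = 3: A = 1/(3² + 2) = 1/11. Then B = -A = -1/11, C = -A·(0 + 3) = -3/11
Result: (1/11)/(x - 3) - ((1/11)x + 3/11)/(x² + 2)


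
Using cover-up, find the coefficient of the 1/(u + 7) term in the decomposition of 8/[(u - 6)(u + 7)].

Cover (u + 7), set u=-7: 8/((u - 6) at u=-7) = 8/(-13) = -8/13


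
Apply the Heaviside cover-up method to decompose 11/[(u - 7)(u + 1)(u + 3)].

Cover (u - 7), u=7: α = 11/[(7 + 1)(7 + 3)] = 11/80. Cover (u + 1), u=-1: β = 11/[(-1 - 7)(-1 + 3)] = -11/16. Cover (u + 3), u=-3: γ = 11/[(-3 - 7)(-3 + 1)] = 11/20.
Result: (11/80)/(u - 7) - (11/16)/(u + 1) + (11/20)/(u + 3)


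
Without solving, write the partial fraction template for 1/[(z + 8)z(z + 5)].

Three distinct linear factors: P/(z + 8) + Q/z + R/(z + 5)


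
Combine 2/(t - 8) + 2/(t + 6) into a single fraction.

Common denominator (t - 8)(t + 6). Numerator: 2(t + 6) + 2(t - 8) = (2t + 12) + (2t - 16) = 4t - 4
Result: (4t - 4)/[(t - 8)(t + 6)]


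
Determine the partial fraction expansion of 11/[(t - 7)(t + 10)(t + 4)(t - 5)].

Using Heaviside cover-up: (1/34)/(t - 7) - (11/1530)/(t + 10) + (1/54)/(t + 4) - (11/270)/(t - 5)


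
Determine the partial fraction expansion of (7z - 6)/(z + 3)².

(7z - 6) = A(z + 3) + B. At z = -3: B = 7·(-3) - 6 = -27. Coeff of z: A = 7
Result: 7/(z + 3) - 27/(z + 3)²


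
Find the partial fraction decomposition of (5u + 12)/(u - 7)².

(5u + 12) = A(u - 7) + B. At u = 7: B = 5·7 + 12 = 47. Coeff of u: A = 5
Result: 5/(u - 7) + 47/(u - 7)²


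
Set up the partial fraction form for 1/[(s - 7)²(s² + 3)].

Repeated linear + quadratic: α/(s - 7) + β/(s - 7)² + (γs + δ)/(s² + 3)


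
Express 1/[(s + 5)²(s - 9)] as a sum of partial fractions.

Cover-up at s=9: C = 1/(9 + 5)² = 1/196. Cover-up at s=-5: B = 1/(-5 - 9) = -1/14. Comparing s² coeff: A = -C = -1/196
Result: (-1/196)/(s + 5) - (1/14)/(s + 5)² + (1/196)/(s - 9)


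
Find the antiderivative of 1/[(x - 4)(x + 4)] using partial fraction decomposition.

Decompose: 1/[(x - 4)(x + 4)] = (1/8)/(x - 4) - (1/8)/(x + 4). Integrate each term: (1/8) ln|(x - 4)| - (1/8) ln|(x + 4)| + C


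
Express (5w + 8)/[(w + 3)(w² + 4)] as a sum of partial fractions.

At w=-3: A = (5·(-3) + 8)/((-3)² + 4) = -7/13. B = -A = 7/13, C = 5 - (-3)·A = 44/13
Result: (-7/13)/(w + 3) + ((7/13)w + 44/13)/(w² + 4)


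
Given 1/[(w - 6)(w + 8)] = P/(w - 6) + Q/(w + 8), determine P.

Cover-up at w = 6: P = 1/(6 + 8) = 1/14


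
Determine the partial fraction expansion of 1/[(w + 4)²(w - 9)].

Cover-up at w=9: γ = 1/(9 + 4)² = 1/169. Cover-up at w=-4: β = 1/(-4 - 9) = -1/13. Comparing w² coeff: α = -γ = -1/169
Result: (-1/169)/(w + 4) - (1/13)/(w + 4)² + (1/169)/(w - 9)


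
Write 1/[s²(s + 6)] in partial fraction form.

Cover-up at s=-6: R = 1/(-6 - 0)² = 1/36. Cover-up at s=0: Q = 1/(0 + 6) = 1/6. Comparing s² coeff: P = -R = -1/36
Result: (-1/36)/s + (1/6)/s² + (1/36)/(s + 6)


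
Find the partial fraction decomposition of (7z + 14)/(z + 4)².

(7z + 14) = P(z + 4) + Q. At z = -4: Q = 7·(-4) + 14 = -14. Coeff of z: P = 7
Result: 7/(z + 4) - 14/(z + 4)²


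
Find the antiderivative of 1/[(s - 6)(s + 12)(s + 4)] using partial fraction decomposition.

Cover-up: P = 1/180, Q = 1/144, R = -1/80. Decomposition: (1/180)/(s - 6) + (1/144)/(s + 12) - (1/80)/(s + 4). Integrate each term: (1/180) ln|(s - 6)| + (1/144) ln|(s + 12)| - (1/80) ln|(s + 4)| + C


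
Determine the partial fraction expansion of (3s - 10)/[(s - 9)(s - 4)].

At s=9: P = (3·9 - 10)/(9 - 4) = 17/5. At s=4: Q = (3·4 - 10)/(4 - 9) = -2/5
Result: (17/5)/(s - 9) - (2/5)/(s - 4)


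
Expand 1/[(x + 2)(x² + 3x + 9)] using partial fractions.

Cover-up at x = -2: α = 1/((-2)² + 3·(-2) + 9) = 1/7. Then β = -α = -1/7, γ = -α·(3 - 2) = -1/7
Result: (1/7)/(x + 2) - ((1/7)x + 1/7)/(x² + 3x + 9)


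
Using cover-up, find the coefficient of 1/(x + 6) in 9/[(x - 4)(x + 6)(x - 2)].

Cover (x + 6), set x=-6: 9/[(-6 - 4)(-6 - 2)] = 9/80


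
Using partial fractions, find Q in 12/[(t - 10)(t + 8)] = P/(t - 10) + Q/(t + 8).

Cover-up at t = -8: Q = 12/(-8 - 10) = -12/18 = -2/3


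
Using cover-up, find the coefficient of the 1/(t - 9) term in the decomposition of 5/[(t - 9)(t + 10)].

Cover (t - 9), set t=9: 5/((t + 10) at t=9) = 5/(19) = 5/19


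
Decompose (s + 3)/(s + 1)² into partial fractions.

(s + 3) = A(s + 1) + B. At s = -1: B = 1·(-1) + 3 = 2. Coeff of s: A = 1
Result: 1/(s + 1) + 2/(s + 1)²


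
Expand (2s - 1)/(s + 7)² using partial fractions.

(2s - 1) = α(s + 7) + β. At s = -7: β = 2·(-7) - 1 = -15. Coeff of s: α = 2
Result: 2/(s + 7) - 15/(s + 7)²


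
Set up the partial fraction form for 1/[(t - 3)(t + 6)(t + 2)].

Three distinct linear factors: α/(t - 3) + β/(t + 6) + γ/(t + 2)


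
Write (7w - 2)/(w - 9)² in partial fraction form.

(7w - 2) = P(w - 9) + Q. At w = 9: Q = 7·9 - 2 = 61. Coeff of w: P = 7
Result: 7/(w - 9) + 61/(w - 9)²


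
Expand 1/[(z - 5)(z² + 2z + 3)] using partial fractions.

Cover-up at z = 5: α = 1/(5² + 2·5 + 3) = 1/38. Then β = -α = -1/38, γ = -α·(2 + 5) = -7/38
Result: (1/38)/(z - 5) - ((1/38)z + 7/38)/(z² + 2z + 3)


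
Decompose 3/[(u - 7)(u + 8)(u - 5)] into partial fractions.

Using cover-up method: α = 1/10, β = 1/65, γ = -3/26
Result: (1/10)/(u - 7) + (1/65)/(u + 8) - (3/26)/(u - 5)


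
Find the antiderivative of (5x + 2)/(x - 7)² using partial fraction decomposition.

Decompose: α = 5, β = 5·7 + 2 = 37, so (5x + 2)/(x - 7)² = 5/(x - 7) + 37/(x - 7)². Integrate: ∫ α/(x - 7) dx = 5 ln|(x - 7)|; ∫ β/(x - 7)² dx = -37/(x - 7). Sum: 5 ln|(x - 7)| - 37/(x - 7) + C


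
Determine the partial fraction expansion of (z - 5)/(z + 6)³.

(z - 5) = α(z + 6)² + β(z + 6) + γ. At z = -6: γ = 1·(-6) - 5 = -11. Coefficients: α = 0, β = 1
Result: 1/(z + 6)² - 11/(z + 6)³


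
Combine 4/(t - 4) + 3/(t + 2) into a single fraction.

Common denominator (t - 4)(t + 2). Numerator: 4(t + 2) + 3(t - 4) = (4t + 8) + (3t - 12) = 7t - 4
Result: (7t - 4)/[(t - 4)(t + 2)]


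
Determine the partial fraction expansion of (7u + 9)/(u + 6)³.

(7u + 9) = P(u + 6)² + Q(u + 6) + R. At u = -6: R = 7·(-6) + 9 = -33. Coefficients: P = 0, Q = 7
Result: 7/(u + 6)² - 33/(u + 6)³


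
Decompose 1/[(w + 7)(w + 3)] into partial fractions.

1/(w + 7)(w + 3) = α/(w + 7) + β/(w + 3). α = 1/(-7 + 3) = -1/4, β = 1/(-3 + 7) = 1/4
Result: (-1/4)/(w + 7) + (1/4)/(w + 3)


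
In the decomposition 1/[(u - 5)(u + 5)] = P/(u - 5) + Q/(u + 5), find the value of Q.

Cover-up at u = -5: Q = 1/(-5 - 5) = -1/10


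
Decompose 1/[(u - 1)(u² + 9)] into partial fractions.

Cover-up at u = 1: A = 1/(1² + 9) = 1/10. Then B = -A = -1/10, C = -A·(0 + 1) = -1/10
Result: (1/10)/(u - 1) - ((1/10)u + 1/10)/(u² + 9)


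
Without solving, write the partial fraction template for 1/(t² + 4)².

Repeated quadratic factor: (At + B)/(t² + 4) + (Ct + D)/(t² + 4)²


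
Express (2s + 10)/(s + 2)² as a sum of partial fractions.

(2s + 10) = A(s + 2) + B. At s = -2: B = 2·(-2) + 10 = 6. Coeff of s: A = 2
Result: 2/(s + 2) + 6/(s + 2)²


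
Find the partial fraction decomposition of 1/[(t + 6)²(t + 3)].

Cover-up at t=-3: R = 1/(-3 + 6)² = 1/9. Cover-up at t=-6: Q = 1/(-6 + 3) = -1/3. Comparing t² coeff: P = -R = -1/9
Result: (-1/9)/(t + 6) - (1/3)/(t + 6)² + (1/9)/(t + 3)


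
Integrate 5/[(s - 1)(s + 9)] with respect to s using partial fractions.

Decompose: 5/[(s - 1)(s + 9)] = (1/2)/(s - 1) - (1/2)/(s + 9). Integrate each term: (1/2) ln|(s - 1)| - (1/2) ln|(s + 9)| + C


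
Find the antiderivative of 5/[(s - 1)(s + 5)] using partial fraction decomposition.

Decompose: 5/[(s - 1)(s + 5)] = (5/6)/(s - 1) - (5/6)/(s + 5). Integrate each term: (5/6) ln|(s - 1)| - (5/6) ln|(s + 5)| + C


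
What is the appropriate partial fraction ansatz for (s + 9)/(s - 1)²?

Repeated linear factor: P/(s - 1) + Q/(s - 1)²


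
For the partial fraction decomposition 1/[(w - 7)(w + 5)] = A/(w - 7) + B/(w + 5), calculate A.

Cover-up at w = 7: A = 1/(7 + 5) = 1/12


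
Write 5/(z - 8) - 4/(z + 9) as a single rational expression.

Common denominator (z - 8)(z + 9). Numerator: 5(z + 9) - 4(z - 8) = (5z + 45) - (4z - 32) = z + 77
Result: (z + 77)/[(z - 8)(z + 9)]


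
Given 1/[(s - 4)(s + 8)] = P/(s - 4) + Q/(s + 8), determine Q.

Cover-up at s = -8: Q = 1/(-8 - 4) = -1/12


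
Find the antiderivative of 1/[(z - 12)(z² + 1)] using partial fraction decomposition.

Cover-up at z=12: α = 1/(12²+1) = 1/145. Coeff matching: β = -1/145, γ = -12/145. Decomposition: (1/145)/(z - 12) - ((1/145)z + 12/145)/(z² + 1). Integrate: linear → ln, quadratic → (1/2)ln + arctan: (1/145) ln|(z - 12)| - (1/290) ln(z² + 1) - (12/145) arctan(z) + C


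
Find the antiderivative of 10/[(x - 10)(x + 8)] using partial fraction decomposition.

Decompose: 10/[(x - 10)(x + 8)] = (5/9)/(x - 10) - (5/9)/(x + 8). Integrate each term: (5/9) ln|(x - 10)| - (5/9) ln|(x + 8)| + C


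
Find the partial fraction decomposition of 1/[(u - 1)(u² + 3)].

Cover-up at u = 1: A = 1/(1² + 3) = 1/4. Then B = -A = -1/4, C = -A·(0 + 1) = -1/4
Result: (1/4)/(u - 1) - ((1/4)u + 1/4)/(u² + 3)


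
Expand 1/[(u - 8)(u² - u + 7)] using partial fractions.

Cover-up at u = 8: A = 1/(8² - 1·8 + 7) = 1/63. Then B = -A = -1/63, C = -A·(-1 + 8) = -1/9
Result: (1/63)/(u - 8) - ((1/63)u + 1/9)/(u² - u + 7)


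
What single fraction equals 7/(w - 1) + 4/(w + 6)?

Common denominator (w - 1)(w + 6). Numerator: 7(w + 6) + 4(w - 1) = (7w + 42) + (4w - 4) = 11w + 38
Result: (11w + 38)/[(w - 1)(w + 6)]


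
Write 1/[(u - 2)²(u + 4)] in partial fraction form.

Cover-up at u=-4: C = 1/(-4 - 2)² = 1/36. Cover-up at u=2: B = 1/(2 + 4) = 1/6. Comparing u² coeff: A = -C = -1/36
Result: (-1/36)/(u - 2) + (1/6)/(u - 2)² + (1/36)/(u + 4)


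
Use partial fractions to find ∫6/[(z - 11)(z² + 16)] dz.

Cover-up at z=11: P = 6/(11²+16) = 6/137. Coeff matching: Q = -6/137, R = -66/137. Decomposition: (6/137)/(z - 11) - ((6/137)z + 66/137)/(z² + 16). Integrate: linear → ln, quadratic → (1/2)ln + arctan: (6/137) ln|(z - 11)| - (3/137) ln(z² + 16) - (33/274) arctan(z/4) + C


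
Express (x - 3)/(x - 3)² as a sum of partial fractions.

(x - 3) = α(x - 3) + β. At x = 3: β = 1·3 - 3 = 0. Coeff of x: α = 1
Result: 1/(x - 3)


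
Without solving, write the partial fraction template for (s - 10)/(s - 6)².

Repeated linear factor: α/(s - 6) + β/(s - 6)²


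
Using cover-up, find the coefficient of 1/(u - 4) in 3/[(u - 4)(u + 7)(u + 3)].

Cover (u - 4), set u=4: 3/[(4 + 7)(4 + 3)] = 3/77


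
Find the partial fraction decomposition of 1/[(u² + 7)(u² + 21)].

Coefficient matching gives A = C = 0, B = 1/(21-7) = 1/14, D = -B = -1/14
Result: (1/14)/(u² + 7) - (1/14)/(u² + 21)


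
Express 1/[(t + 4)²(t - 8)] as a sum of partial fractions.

Cover-up at t=8: γ = 1/(8 + 4)² = 1/144. Cover-up at t=-4: β = 1/(-4 - 8) = -1/12. Comparing t² coeff: α = -γ = -1/144
Result: (-1/144)/(t + 4) - (1/12)/(t + 4)² + (1/144)/(t - 8)


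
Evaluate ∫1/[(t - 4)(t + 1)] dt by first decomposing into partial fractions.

Decompose: 1/[(t - 4)(t + 1)] = (1/5)/(t - 4) - (1/5)/(t + 1). Integrate each term: (1/5) ln|(t - 4)| - (1/5) ln|(t + 1)| + C


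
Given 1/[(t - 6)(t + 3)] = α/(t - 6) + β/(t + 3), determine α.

Cover-up at t = 6: α = 1/(6 + 3) = 1/9


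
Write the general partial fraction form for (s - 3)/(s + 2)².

Repeated linear factor: α/(s + 2) + β/(s + 2)²


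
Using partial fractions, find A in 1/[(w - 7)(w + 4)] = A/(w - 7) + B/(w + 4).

Cover-up at w = 7: A = 1/(7 + 4) = 1/11


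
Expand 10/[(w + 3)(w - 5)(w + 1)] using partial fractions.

Using cover-up method: P = 5/8, Q = 5/24, R = -5/6
Result: (5/8)/(w + 3) + (5/24)/(w - 5) - (5/6)/(w + 1)


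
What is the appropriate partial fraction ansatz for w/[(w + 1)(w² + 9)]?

Linear + irreducible quadratic: P/(w + 1) + (Qw + R)/(w² + 9)


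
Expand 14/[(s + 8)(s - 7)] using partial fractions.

14/(s + 8)(s - 7) = α/(s + 8) + β/(s - 7). α = 14/(-8 - 7) = -14/15, β = 14/(7 + 8) = 14/15
Result: (-14/15)/(s + 8) + (14/15)/(s - 7)


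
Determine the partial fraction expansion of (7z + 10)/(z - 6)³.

(7z + 10) = P(z - 6)² + Q(z - 6) + R. At z = 6: R = 7·6 + 10 = 52. Coefficients: P = 0, Q = 7
Result: 7/(z - 6)² + 52/(z - 6)³


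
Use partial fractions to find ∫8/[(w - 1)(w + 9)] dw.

Decompose: 8/[(w - 1)(w + 9)] = (4/5)/(w - 1) - (4/5)/(w + 9). Integrate each term: (4/5) ln|(w - 1)| - (4/5) ln|(w + 9)| + C


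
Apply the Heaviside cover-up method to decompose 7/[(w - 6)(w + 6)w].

Cover (w - 6), w=6: P = 7/[(6 + 6)(6 - 0)] = 7/72. Cover (w + 6), w=-6: Q = 7/[(-6 - 6)(-6 - 0)] = 7/72. Cover w, w=0: R = 7/[(0 - 6)(0 + 6)] = -7/36.
Result: (7/72)/(w - 6) + (7/72)/(w + 6) - (7/36)/w


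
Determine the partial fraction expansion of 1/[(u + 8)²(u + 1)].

Cover-up at u=-1: γ = 1/(-1 + 8)² = 1/49. Cover-up at u=-8: β = 1/(-8 + 1) = -1/7. Comparing u² coeff: α = -γ = -1/49
Result: (-1/49)/(u + 8) - (1/7)/(u + 8)² + (1/49)/(u + 1)


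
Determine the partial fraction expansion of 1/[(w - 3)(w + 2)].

1/(w - 3)(w + 2) = P/(w - 3) + Q/(w + 2). P = 1/(3 + 2) = 1/5, Q = 1/(-2 - 3) = -1/5
Result: (1/5)/(w - 3) - (1/5)/(w + 2)


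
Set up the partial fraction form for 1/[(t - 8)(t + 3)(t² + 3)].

Two linear + quadratic: P/(t - 8) + Q/(t + 3) + (Rt + S)/(t² + 3)


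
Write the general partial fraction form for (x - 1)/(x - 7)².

Repeated linear factor: α/(x - 7) + β/(x - 7)²


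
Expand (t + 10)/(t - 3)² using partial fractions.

(t + 10) = P(t - 3) + Q. At t = 3: Q = 1·3 + 10 = 13. Coeff of t: P = 1
Result: 1/(t - 3) + 13/(t - 3)²


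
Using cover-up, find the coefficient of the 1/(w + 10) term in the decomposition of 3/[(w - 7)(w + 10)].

Cover (w + 10), set w=-10: 3/((w - 7) at w=-10) = 3/(-17) = -3/17


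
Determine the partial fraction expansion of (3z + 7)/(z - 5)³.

(3z + 7) = P(z - 5)² + Q(z - 5) + R. At z = 5: R = 3·5 + 7 = 22. Coefficients: P = 0, Q = 3
Result: 3/(z - 5)² + 22/(z - 5)³


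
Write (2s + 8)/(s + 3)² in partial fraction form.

(2s + 8) = P(s + 3) + Q. At s = -3: Q = 2·(-3) + 8 = 2. Coeff of s: P = 2
Result: 2/(s + 3) + 2/(s + 3)²


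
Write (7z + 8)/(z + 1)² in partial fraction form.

(7z + 8) = A(z + 1) + B. At z = -1: B = 7·(-1) + 8 = 1. Coeff of z: A = 7
Result: 7/(z + 1) + 1/(z + 1)²


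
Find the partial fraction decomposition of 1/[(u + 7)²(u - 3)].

Cover-up at u=3: C = 1/(3 + 7)² = 1/100. Cover-up at u=-7: B = 1/(-7 - 3) = -1/10. Comparing u² coeff: A = -C = -1/100
Result: (-1/100)/(u + 7) - (1/10)/(u + 7)² + (1/100)/(u - 3)


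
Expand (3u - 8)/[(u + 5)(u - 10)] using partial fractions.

At u=-5: A = (3·(-5) - 8)/(-5 - 10) = 23/15. At u=10: B = (3·10 - 8)/(10 + 5) = 22/15
Result: (23/15)/(u + 5) + (22/15)/(u - 10)


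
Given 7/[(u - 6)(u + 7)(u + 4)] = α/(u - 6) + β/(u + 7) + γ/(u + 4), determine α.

Cover-up at u = 6: α = 7/[(6 + 7)(6 + 4)] = 7/[(13)(10)] = 7/130


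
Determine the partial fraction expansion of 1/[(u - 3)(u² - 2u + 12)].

Cover-up at u = 3: P = 1/(3² - 2·3 + 12) = 1/15. Then Q = -P = -1/15, R = -P·(-2 + 3) = -1/15
Result: (1/15)/(u - 3) - ((1/15)u + 1/15)/(u² - 2u + 12)


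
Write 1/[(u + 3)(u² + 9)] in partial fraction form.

Cover-up at u = -3: A = 1/((-3)² + 9) = 1/18. Then B = -A = -1/18, C = -A·(0 - 3) = 1/6
Result: (1/18)/(u + 3) - ((1/18)u - 1/6)/(u² + 9)


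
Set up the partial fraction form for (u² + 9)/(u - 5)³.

Repeated linear factor (power 3): A/(u - 5) + B/(u - 5)² + C/(u - 5)³


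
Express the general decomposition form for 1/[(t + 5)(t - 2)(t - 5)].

Three distinct linear factors: A/(t + 5) + B/(t - 2) + C/(t - 5)


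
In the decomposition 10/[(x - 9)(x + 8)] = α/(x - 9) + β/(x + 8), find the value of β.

Cover-up at x = -8: β = 10/(-8 - 9) = -10/17


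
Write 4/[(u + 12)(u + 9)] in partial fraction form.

4/(u + 12)(u + 9) = P/(u + 12) + Q/(u + 9). P = 4/(-12 + 9) = -4/3, Q = 4/(-9 + 12) = 4/3
Result: (-4/3)/(u + 12) + (4/3)/(u + 9)


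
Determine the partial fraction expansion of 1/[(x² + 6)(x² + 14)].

Coefficient matching gives A = C = 0, B = 1/(14-6) = 1/8, D = -B = -1/8
Result: (1/8)/(x² + 6) - (1/8)/(x² + 14)


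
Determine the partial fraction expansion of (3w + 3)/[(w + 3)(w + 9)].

At w=-3: α = (3·(-3) + 3)/(-3 + 9) = -1. At w=-9: β = (3·(-9) + 3)/(-9 + 3) = 4
Result: -1/(w + 3) + 4/(w + 9)


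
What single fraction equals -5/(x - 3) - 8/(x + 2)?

Common denominator (x - 3)(x + 2). Numerator: -5(x + 2) - 8(x - 3) = (-5x - 10) - (8x - 24) = -13x + 14
Result: (-13x + 14)/[(x - 3)(x + 2)]


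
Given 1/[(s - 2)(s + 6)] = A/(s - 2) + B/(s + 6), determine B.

Cover-up at s = -6: B = 1/(-6 - 2) = -1/8


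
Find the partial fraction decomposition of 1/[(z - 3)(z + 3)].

1/(z - 3)(z + 3) = α/(z - 3) + β/(z + 3). α = 1/(3 + 3) = 1/6, β = 1/(-3 - 3) = -1/6
Result: (1/6)/(z - 3) - (1/6)/(z + 3)


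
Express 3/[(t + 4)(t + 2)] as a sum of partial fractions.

3/(t + 4)(t + 2) = P/(t + 4) + Q/(t + 2). P = 3/(-4 + 2) = -3/2, Q = 3/(-2 + 4) = 3/2
Result: (-3/2)/(t + 4) + (3/2)/(t + 2)


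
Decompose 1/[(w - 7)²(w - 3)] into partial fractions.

Cover-up at w=3: R = 1/(3 - 7)² = 1/16. Cover-up at w=7: Q = 1/(7 - 3) = 1/4. Comparing w² coeff: P = -R = -1/16
Result: (-1/16)/(w - 7) + (1/4)/(w - 7)² + (1/16)/(w - 3)


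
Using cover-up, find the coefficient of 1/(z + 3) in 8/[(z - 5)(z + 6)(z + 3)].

Cover (z + 3), set z=-3: 8/[(-3 - 5)(-3 + 6)] = -1/3


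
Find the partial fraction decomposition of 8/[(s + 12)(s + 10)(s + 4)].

Using cover-up method: A = 1/2, B = -2/3, C = 1/6
Result: (1/2)/(s + 12) - (2/3)/(s + 10) + (1/6)/(s + 4)


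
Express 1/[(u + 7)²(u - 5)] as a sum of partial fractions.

Cover-up at u=5: C = 1/(5 + 7)² = 1/144. Cover-up at u=-7: B = 1/(-7 - 5) = -1/12. Comparing u² coeff: A = -C = -1/144
Result: (-1/144)/(u + 7) - (1/12)/(u + 7)² + (1/144)/(u - 5)


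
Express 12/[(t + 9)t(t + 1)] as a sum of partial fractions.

Using cover-up method: α = 1/6, β = 4/3, γ = -3/2
Result: (1/6)/(t + 9) + (4/3)/t - (3/2)/(t + 1)


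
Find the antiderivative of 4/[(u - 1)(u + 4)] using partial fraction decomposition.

Decompose: 4/[(u - 1)(u + 4)] = (4/5)/(u - 1) - (4/5)/(u + 4). Integrate each term: (4/5) ln|(u - 1)| - (4/5) ln|(u + 4)| + C


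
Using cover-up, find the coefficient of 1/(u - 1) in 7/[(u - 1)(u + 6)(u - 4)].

Cover (u - 1), set u=1: 7/[(1 + 6)(1 - 4)] = -1/3


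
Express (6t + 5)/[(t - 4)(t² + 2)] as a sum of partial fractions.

At t=4: α = (6·4 + 5)/(4² + 2) = 29/18. β = -α = -29/18, γ = 6 - 4·α = -4/9
Result: (29/18)/(t - 4) - ((29/18)t + 4/9)/(t² + 2)


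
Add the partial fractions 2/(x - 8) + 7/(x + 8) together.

Common denominator (x - 8)(x + 8). Numerator: 2(x + 8) + 7(x - 8) = (2x + 16) + (7x - 56) = 9x - 40
Result: (9x - 40)/[(x - 8)(x + 8)]


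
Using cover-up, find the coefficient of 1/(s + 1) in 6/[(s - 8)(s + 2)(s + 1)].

Cover (s + 1), set s=-1: 6/[(-1 - 8)(-1 + 2)] = -2/3


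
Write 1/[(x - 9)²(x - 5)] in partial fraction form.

Cover-up at x=5: C = 1/(5 - 9)² = 1/16. Cover-up at x=9: B = 1/(9 - 5) = 1/4. Comparing x² coeff: A = -C = -1/16
Result: (-1/16)/(x - 9) + (1/4)/(x - 9)² + (1/16)/(x - 5)


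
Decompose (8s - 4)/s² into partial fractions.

(8s - 4) = Ps + Q. At s = 0: Q = 8·0 - 4 = -4. Coeff of s: P = 8
Result: 8/s - 4/s²


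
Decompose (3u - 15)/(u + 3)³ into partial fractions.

(3u - 15) = A(u + 3)² + B(u + 3) + C. At u = -3: C = 3·(-3) - 15 = -24. Coefficients: A = 0, B = 3
Result: 3/(u + 3)² - 24/(u + 3)³


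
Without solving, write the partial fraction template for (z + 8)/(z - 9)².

Repeated linear factor: A/(z - 9) + B/(z - 9)²


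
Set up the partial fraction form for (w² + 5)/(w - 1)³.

Repeated linear factor (power 3): α/(w - 1) + β/(w - 1)² + γ/(w - 1)³


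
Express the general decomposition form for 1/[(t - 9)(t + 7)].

Distinct linear factors: A/(t - 9) + B/(t + 7)


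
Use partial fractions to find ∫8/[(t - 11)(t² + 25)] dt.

Cover-up at t=11: P = 8/(11²+25) = 4/73. Coeff matching: Q = -4/73, R = -44/73. Decomposition: (4/73)/(t - 11) - ((4/73)t + 44/73)/(t² + 25). Integrate: linear → ln, quadratic → (1/2)ln + arctan: (4/73) ln|(t - 11)| - (2/73) ln(t² + 25) - (44/365) arctan(t/5) + C


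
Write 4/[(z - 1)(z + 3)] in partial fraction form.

4/(z - 1)(z + 3) = P/(z - 1) + Q/(z + 3). P = 4/(1 + 3) = 1, Q = 4/(-3 - 1) = -1
Result: 1/(z - 1) - 1/(z + 3)


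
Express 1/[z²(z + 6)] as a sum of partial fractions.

Cover-up at z=-6: R = 1/(-6 - 0)² = 1/36. Cover-up at z=0: Q = 1/(0 + 6) = 1/6. Comparing z² coeff: P = -R = -1/36
Result: (-1/36)/z + (1/6)/z² + (1/36)/(z + 6)


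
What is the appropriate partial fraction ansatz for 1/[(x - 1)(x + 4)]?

Distinct linear factors: P/(x - 1) + Q/(x + 4)


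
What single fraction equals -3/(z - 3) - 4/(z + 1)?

Common denominator (z - 3)(z + 1). Numerator: -3(z + 1) - 4(z - 3) = (-3z - 3) - (4z - 12) = -7z + 9
Result: (-7z + 9)/[(z - 3)(z + 1)]


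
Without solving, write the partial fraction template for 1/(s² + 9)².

Repeated quadratic factor: (As + B)/(s² + 9) + (Cs + D)/(s² + 9)²


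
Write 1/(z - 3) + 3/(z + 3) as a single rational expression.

Common denominator (z - 3)(z + 3). Numerator: 1(z + 3) + 3(z - 3) = (z + 3) + (3z - 9) = 4z - 6
Result: (4z - 6)/[(z - 3)(z + 3)]


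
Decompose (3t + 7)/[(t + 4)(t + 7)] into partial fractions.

At t=-4: P = (3·(-4) + 7)/(-4 + 7) = -5/3. At t=-7: Q = (3·(-7) + 7)/(-7 + 4) = 14/3
Result: (-5/3)/(t + 4) + (14/3)/(t + 7)


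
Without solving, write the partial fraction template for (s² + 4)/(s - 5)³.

Repeated linear factor (power 3): P/(s - 5) + Q/(s - 5)² + R/(s - 5)³


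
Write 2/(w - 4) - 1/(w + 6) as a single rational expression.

Common denominator (w - 4)(w + 6). Numerator: 2(w + 6) - 1(w - 4) = (2w + 12) - (w - 4) = w + 16
Result: (w + 16)/[(w - 4)(w + 6)]


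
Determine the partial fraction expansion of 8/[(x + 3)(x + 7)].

8/(x + 3)(x + 7) = α/(x + 3) + β/(x + 7). α = 8/(-3 + 7) = 2, β = 8/(-7 + 3) = -2
Result: 2/(x + 3) - 2/(x + 7)


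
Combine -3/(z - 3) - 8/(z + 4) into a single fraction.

Common denominator (z - 3)(z + 4). Numerator: -3(z + 4) - 8(z - 3) = (-3z - 12) - (8z - 24) = -11z + 12
Result: (-11z + 12)/[(z - 3)(z + 4)]


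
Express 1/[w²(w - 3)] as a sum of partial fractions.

Cover-up at w=3: C = 1/(3 - 0)² = 1/9. Cover-up at w=0: B = 1/(0 - 3) = -1/3. Comparing w² coeff: A = -C = -1/9
Result: (-1/9)/w - (1/3)/w² + (1/9)/(w - 3)


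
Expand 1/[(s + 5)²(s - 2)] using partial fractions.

Cover-up at s=2: R = 1/(2 + 5)² = 1/49. Cover-up at s=-5: Q = 1/(-5 - 2) = -1/7. Comparing s² coeff: P = -R = -1/49
Result: (-1/49)/(s + 5) - (1/7)/(s + 5)² + (1/49)/(s - 2)


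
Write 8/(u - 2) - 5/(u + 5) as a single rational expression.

Common denominator (u - 2)(u + 5). Numerator: 8(u + 5) - 5(u - 2) = (8u + 40) - (5u - 10) = 3u + 50
Result: (3u + 50)/[(u - 2)(u + 5)]


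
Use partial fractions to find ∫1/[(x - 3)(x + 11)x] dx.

Cover-up: P = 1/42, Q = 1/154, R = -1/33. Decomposition: (1/42)/(x - 3) + (1/154)/(x + 11) - (1/33)/x. Integrate each term: (1/42) ln|(x - 3)| + (1/154) ln|(x + 11)| - (1/33) ln|x| + C


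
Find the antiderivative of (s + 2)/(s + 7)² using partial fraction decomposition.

Decompose: A = 1, B = 1·(-7) + 2 = -5, so (s + 2)/(s + 7)² = 1/(s + 7) - 5/(s + 7)². Integrate: ∫ A/(s + 7) ds = ln|(s + 7)|; ∫ B/(s + 7)² ds = 5/(s + 7). Sum: ln|(s + 7)| + 5/(s + 7) + C


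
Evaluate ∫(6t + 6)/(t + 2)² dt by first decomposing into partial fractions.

Decompose: α = 6, β = 6·(-2) + 6 = -6, so (6t + 6)/(t + 2)² = 6/(t + 2) - 6/(t + 2)². Integrate: ∫ α/(t + 2) dt = 6 ln|(t + 2)|; ∫ β/(t + 2)² dt = 6/(t + 2). Sum: 6 ln|(t + 2)| + 6/(t + 2) + C


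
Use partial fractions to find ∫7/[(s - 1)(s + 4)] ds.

Decompose: 7/[(s - 1)(s + 4)] = (7/5)/(s - 1) - (7/5)/(s + 4). Integrate each term: (7/5) ln|(s - 1)| - (7/5) ln|(s + 4)| + C


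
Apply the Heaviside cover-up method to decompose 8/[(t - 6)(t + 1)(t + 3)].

Cover (t - 6), t=6: A = 8/[(6 + 1)(6 + 3)] = 8/63. Cover (t + 1), t=-1: B = 8/[(-1 - 6)(-1 + 3)] = -4/7. Cover (t + 3), t=-3: C = 8/[(-3 - 6)(-3 + 1)] = 4/9.
Result: (8/63)/(t - 6) - (4/7)/(t + 1) + (4/9)/(t + 3)


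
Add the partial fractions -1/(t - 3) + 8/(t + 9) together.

Common denominator (t - 3)(t + 9). Numerator: -1(t + 9) + 8(t - 3) = (-t - 9) + (8t - 24) = 7t - 33
Result: (7t - 33)/[(t - 3)(t + 9)]


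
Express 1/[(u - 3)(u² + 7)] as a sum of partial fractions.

Cover-up at u = 3: P = 1/(3² + 7) = 1/16. Then Q = -P = -1/16, R = -P·(0 + 3) = -3/16
Result: (1/16)/(u - 3) - ((1/16)u + 3/16)/(u² + 7)


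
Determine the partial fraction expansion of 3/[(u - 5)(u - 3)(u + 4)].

Using cover-up method: P = 1/6, Q = -3/14, R = 1/21
Result: (1/6)/(u - 5) - (3/14)/(u - 3) + (1/21)/(u + 4)


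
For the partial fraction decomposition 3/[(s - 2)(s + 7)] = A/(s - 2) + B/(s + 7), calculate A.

Cover-up at s = 2: A = 3/(2 + 7) = 3/9 = 1/3


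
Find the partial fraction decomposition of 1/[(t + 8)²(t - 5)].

Cover-up at t=5: R = 1/(5 + 8)² = 1/169. Cover-up at t=-8: Q = 1/(-8 - 5) = -1/13. Comparing t² coeff: P = -R = -1/169
Result: (-1/169)/(t + 8) - (1/13)/(t + 8)² + (1/169)/(t - 5)


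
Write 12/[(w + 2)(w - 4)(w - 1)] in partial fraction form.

Using cover-up method: A = 2/3, B = 2/3, C = -4/3
Result: (2/3)/(w + 2) + (2/3)/(w - 4) - (4/3)/(w - 1)


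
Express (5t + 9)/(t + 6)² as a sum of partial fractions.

(5t + 9) = P(t + 6) + Q. At t = -6: Q = 5·(-6) + 9 = -21. Coeff of t: P = 5
Result: 5/(t + 6) - 21/(t + 6)²


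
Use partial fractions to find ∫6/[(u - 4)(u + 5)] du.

Decompose: 6/[(u - 4)(u + 5)] = (2/3)/(u - 4) - (2/3)/(u + 5). Integrate each term: (2/3) ln|(u - 4)| - (2/3) ln|(u + 5)| + C


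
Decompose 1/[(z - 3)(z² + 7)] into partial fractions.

Cover-up at z = 3: α = 1/(3² + 7) = 1/16. Then β = -α = -1/16, γ = -α·(0 + 3) = -3/16
Result: (1/16)/(z - 3) - ((1/16)z + 3/16)/(z² + 7)


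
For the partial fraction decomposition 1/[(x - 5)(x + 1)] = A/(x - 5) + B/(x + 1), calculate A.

Cover-up at x = 5: A = 1/(5 + 1) = 1/6


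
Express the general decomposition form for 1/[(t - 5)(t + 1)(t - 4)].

Three distinct linear factors: P/(t - 5) + Q/(t + 1) + R/(t - 4)


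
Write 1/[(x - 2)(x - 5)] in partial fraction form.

1/(x - 2)(x - 5) = α/(x - 2) + β/(x - 5). α = 1/(2 - 5) = -1/3, β = 1/(5 - 2) = 1/3
Result: (-1/3)/(x - 2) + (1/3)/(x - 5)


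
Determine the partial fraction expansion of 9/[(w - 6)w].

9/(w - 6)w = α/(w - 6) + β/w. α = 9/(6 - 0) = 3/2, β = 9/(0 - 6) = -3/2
Result: (3/2)/(w - 6) - (3/2)/w


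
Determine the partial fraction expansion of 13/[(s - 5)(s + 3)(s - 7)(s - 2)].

Using Heaviside cover-up: (-13/48)/(s - 5) - (13/400)/(s + 3) + (13/100)/(s - 7) + (13/75)/(s - 2)


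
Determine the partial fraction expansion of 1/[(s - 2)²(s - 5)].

Cover-up at s=5: R = 1/(5 - 2)² = 1/9. Cover-up at s=2: Q = 1/(2 - 5) = -1/3. Comparing s² coeff: P = -R = -1/9
Result: (-1/9)/(s - 2) - (1/3)/(s - 2)² + (1/9)/(s - 5)


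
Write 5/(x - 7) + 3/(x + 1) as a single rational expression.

Common denominator (x - 7)(x + 1). Numerator: 5(x + 1) + 3(x - 7) = (5x + 5) + (3x - 21) = 8x - 16
Result: (8x - 16)/[(x - 7)(x + 1)]


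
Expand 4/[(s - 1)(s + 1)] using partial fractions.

4/(s - 1)(s + 1) = α/(s - 1) + β/(s + 1). α = 4/(1 + 1) = 2, β = 4/(-1 - 1) = -2
Result: 2/(s - 1) - 2/(s + 1)


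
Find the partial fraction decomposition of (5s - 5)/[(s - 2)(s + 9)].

At s=2: α = (5·2 - 5)/(2 + 9) = 5/11. At s=-9: β = (5·(-9) - 5)/(-9 - 2) = 50/11
Result: (5/11)/(s - 2) + (50/11)/(s + 9)


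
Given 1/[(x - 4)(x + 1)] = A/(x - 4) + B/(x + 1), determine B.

Cover-up at x = -1: B = 1/(-1 - 4) = -1/5


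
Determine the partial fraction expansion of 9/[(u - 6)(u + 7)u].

Using cover-up method: α = 3/26, β = 9/91, γ = -3/14
Result: (3/26)/(u - 6) + (9/91)/(u + 7) - (3/14)/u


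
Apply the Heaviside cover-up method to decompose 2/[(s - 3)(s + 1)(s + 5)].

Cover (s - 3), s=3: P = 2/[(3 + 1)(3 + 5)] = 1/16. Cover (s + 1), s=-1: Q = 2/[(-1 - 3)(-1 + 5)] = -1/8. Cover (s + 5), s=-5: R = 2/[(-5 - 3)(-5 + 1)] = 1/16.
Result: (1/16)/(s - 3) - (1/8)/(s + 1) + (1/16)/(s + 5)


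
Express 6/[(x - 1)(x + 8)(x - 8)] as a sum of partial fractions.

Using cover-up method: A = -2/21, B = 1/24, C = 3/56
Result: (-2/21)/(x - 1) + (1/24)/(x + 8) + (3/56)/(x - 8)


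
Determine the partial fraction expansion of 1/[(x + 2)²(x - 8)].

Cover-up at x=8: γ = 1/(8 + 2)² = 1/100. Cover-up at x=-2: β = 1/(-2 - 8) = -1/10. Comparing x² coeff: α = -γ = -1/100
Result: (-1/100)/(x + 2) - (1/10)/(x + 2)² + (1/100)/(x - 8)


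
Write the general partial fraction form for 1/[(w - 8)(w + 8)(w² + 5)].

Two linear + quadratic: α/(w - 8) + β/(w + 8) + (γw + δ)/(w² + 5)


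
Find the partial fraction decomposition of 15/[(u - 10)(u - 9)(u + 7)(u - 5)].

Using Heaviside cover-up: (3/17)/(u - 10) - (15/64)/(u - 9) - (5/1088)/(u + 7) + (1/16)/(u - 5)


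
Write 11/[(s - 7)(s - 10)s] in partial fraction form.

Using cover-up method: P = -11/21, Q = 11/30, R = 11/70
Result: (-11/21)/(s - 7) + (11/30)/(s - 10) + (11/70)/s


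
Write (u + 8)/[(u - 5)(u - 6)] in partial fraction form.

At u=5: α = (1·5 + 8)/(5 - 6) = -13. At u=6: β = (1·6 + 8)/(6 - 5) = 14
Result: -13/(u - 5) + 14/(u - 6)


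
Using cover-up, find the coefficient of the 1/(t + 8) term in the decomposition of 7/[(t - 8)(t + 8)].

Cover (t + 8), set t=-8: 7/((t - 8) at t=-8) = 7/(-16) = -7/16


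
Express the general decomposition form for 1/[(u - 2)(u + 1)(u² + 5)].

Two linear + quadratic: α/(u - 2) + β/(u + 1) + (γu + δ)/(u² + 5)


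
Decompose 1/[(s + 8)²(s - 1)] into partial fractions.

Cover-up at s=1: γ = 1/(1 + 8)² = 1/81. Cover-up at s=-8: β = 1/(-8 - 1) = -1/9. Comparing s² coeff: α = -γ = -1/81
Result: (-1/81)/(s + 8) - (1/9)/(s + 8)² + (1/81)/(s - 1)


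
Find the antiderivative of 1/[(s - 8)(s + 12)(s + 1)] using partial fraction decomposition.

Cover-up: α = 1/180, β = 1/220, γ = -1/99. Decomposition: (1/180)/(s - 8) + (1/220)/(s + 12) - (1/99)/(s + 1). Integrate each term: (1/180) ln|(s - 8)| + (1/220) ln|(s + 12)| - (1/99) ln|(s + 1)| + C


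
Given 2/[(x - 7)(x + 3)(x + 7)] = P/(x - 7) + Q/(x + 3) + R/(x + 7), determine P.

Cover-up at x = 7: P = 2/[(7 + 3)(7 + 7)] = 2/[(10)(14)] = 2/140 = 1/70


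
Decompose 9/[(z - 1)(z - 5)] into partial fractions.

9/(z - 1)(z - 5) = A/(z - 1) + B/(z - 5). A = 9/(1 - 5) = -9/4, B = 9/(5 - 1) = 9/4
Result: (-9/4)/(z - 1) + (9/4)/(z - 5)


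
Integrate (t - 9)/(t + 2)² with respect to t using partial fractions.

Decompose: P = 1, Q = 1·(-2) - 9 = -11, so (t - 9)/(t + 2)² = 1/(t + 2) - 11/(t + 2)². Integrate: ∫ P/(t + 2) dt = ln|(t + 2)|; ∫ Q/(t + 2)² dt = 11/(t + 2). Sum: ln|(t + 2)| + 11/(t + 2) + C


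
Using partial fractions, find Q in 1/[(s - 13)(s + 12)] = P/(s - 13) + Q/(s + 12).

Cover-up at s = -12: Q = 1/(-12 - 13) = -1/25
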